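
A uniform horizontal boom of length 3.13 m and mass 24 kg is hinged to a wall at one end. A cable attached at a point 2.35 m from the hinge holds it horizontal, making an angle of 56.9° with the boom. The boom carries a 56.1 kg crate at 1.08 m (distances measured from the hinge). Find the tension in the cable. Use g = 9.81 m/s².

T ≈ 489 N

About the hinge:
Beam weight: 24 × 9.81 = 235.4 N down at 1.565 m → arm 1.565 m, τ = 235.4 × 1.565 = 368.4 N·m clockwise.
Crate: 56.1 × 9.81 = 550.3 N down at 1.08 m → arm 1.08 m, τ = 550.3 × 1.08 = 594.3 N·m clockwise.
Total clockwise load moment = 962.7 N·m.
The cable tension T acts at 2.35 m; only its component perpendicular to the boom, T sinθ, produces torque. sin 56.9° = 0.8377.
Στ = 0 ⇒ T × 2.35 × 0.8377 = 962.7 ⇒ T = 962.7 / 1.969 = 489 N.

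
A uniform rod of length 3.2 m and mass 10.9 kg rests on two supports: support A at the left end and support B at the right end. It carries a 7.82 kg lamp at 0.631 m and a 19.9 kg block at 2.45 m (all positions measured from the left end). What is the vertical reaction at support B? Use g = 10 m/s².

R_B ≈ 222 N

Taking torques about support A:
Beam weight: 10.9 × 10 = 109 N down at 1.6 m → arm 1.6 m, τ = 109 × 1.6 = 174.4 N·m clockwise.
Lamp: 7.82 × 10 = 78.2 N down at 0.631 m → arm 0.631 m, τ = 78.2 × 0.631 = 49.34 N·m clockwise.
Block: 19.9 × 10 = 199 N down at 2.45 m → arm 2.45 m, τ = 199 × 2.45 = 487.6 N·m clockwise.
Net load moment about support A = 711.3 N·m clockwise.
Reaction R at support B is upward at 3.2 m, arm 3.2 m → moment R × 3.2 counterclockwise.
Setting net torque to zero: R × 3.2 = 711.3 → R = 222 N.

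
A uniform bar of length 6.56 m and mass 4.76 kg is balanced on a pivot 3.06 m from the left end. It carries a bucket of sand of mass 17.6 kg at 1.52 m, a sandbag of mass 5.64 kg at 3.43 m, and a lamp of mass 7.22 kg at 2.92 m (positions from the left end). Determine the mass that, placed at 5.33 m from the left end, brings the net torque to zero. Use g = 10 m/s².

m ≈ 11 kg

About the pivot (at 3.06 m from the left end):
Beam weight: 4.76 × 10 = 47.6 N down at 3.28 m → arm 0.22 m, τ = 47.6 × 0.22 = 10.47 N·m clockwise.
Bucket of sand: 17.6 × 10 = 176 N down at 1.52 m → arm 1.54 m, τ = 176 × 1.54 = 271 N·m counterclockwise.
Sandbag: 5.64 × 10 = 56.4 N down at 3.43 m → arm 0.37 m, τ = 56.4 × 0.37 = 20.87 N·m clockwise.
Lamp: 7.22 × 10 = 72.2 N down at 2.92 m → arm 0.14 m, τ = 72.2 × 0.14 = 10.11 N·m counterclockwise.
Net moment of known loads = 249.8 N·m counterclockwise.
An unknown mass m at 5.33 m has arm 2.27 m; its moment is m·g·2.27 clockwise.
Balancing moments: m × 10 × 2.27 = 249.8, giving m = 249.8 / (10 × 2.27) = 11 kg.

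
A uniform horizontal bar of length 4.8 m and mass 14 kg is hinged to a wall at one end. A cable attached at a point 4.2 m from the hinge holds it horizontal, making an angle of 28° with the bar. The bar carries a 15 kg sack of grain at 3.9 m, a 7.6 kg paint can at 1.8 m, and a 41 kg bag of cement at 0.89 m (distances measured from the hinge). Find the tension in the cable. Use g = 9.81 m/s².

T ≈ 708 N

Take moments about the hinge.
Beam weight: 14 × 9.81 = 137.3 N down at 2.4 m → arm 2.4 m, τ = 137.3 × 2.4 = 329.5 N·m clockwise.
Sack of grain: 15 × 9.81 = 147.2 N down at 3.9 m → arm 3.9 m, τ = 147.2 × 3.9 = 574.1 N·m clockwise.
Paint can: 7.6 × 9.81 = 74.56 N down at 1.8 m → arm 1.8 m, τ = 74.56 × 1.8 = 134.2 N·m clockwise.
Bag of cement: 41 × 9.81 = 402.2 N down at 0.89 m → arm 0.89 m, τ = 402.2 × 0.89 = 358 N·m clockwise.
Total clockwise load moment = 1396 N·m.
The cable tension T acts at 4.2 m; only its component perpendicular to the bar, T sinθ, produces torque. sin 28° = 0.4695.
Setting net torque to zero: T × 4.2 × 0.4695 = 1396 → T = 1396 / 1.972 = 708 N.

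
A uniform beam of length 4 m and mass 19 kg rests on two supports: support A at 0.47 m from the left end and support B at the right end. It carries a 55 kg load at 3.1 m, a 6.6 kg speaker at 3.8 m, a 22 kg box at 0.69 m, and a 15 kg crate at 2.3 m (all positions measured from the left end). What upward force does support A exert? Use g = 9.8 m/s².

Sum moments about support B (its reaction then has zero moment arm).
Beam weight: 19 × 9.8 = 186.2 N down at 2 m → arm 2 m, τ = 186.2 × 2 = 372.4 N·m counterclockwise.
Load: 55 × 9.8 = 539 N down at 3.1 m → arm 0.9 m, τ = 539 × 0.9 = 485.1 N·m counterclockwise.
Speaker: 6.6 × 9.8 = 64.68 N down at 3.8 m → arm 0.2 m, τ = 64.68 × 0.2 = 12.94 N·m counterclockwise.
Box: 22 × 9.8 = 215.6 N down at 0.69 m → arm 3.31 m, τ = 215.6 × 3.31 = 713.6 N·m counterclockwise.
Crate: 15 × 9.8 = 147 N down at 2.3 m → arm 1.7 m, τ = 147 × 1.7 = 249.9 N·m counterclockwise.
Net load moment about support B = 1834 N·m counterclockwise.
Reaction R at support A is upward at 0.47 m, arm 3.53 m → moment R × 3.53 clockwise.
Balancing moments: R × 3.53 = 1834, giving R = 520 N.

R_A ≈ 520 N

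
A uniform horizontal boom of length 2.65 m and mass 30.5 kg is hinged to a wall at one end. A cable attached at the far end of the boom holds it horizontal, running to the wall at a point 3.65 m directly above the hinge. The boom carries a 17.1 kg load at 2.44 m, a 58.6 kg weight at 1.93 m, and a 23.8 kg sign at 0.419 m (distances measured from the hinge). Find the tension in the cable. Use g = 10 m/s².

Taking torques about the hinge:
Beam weight: 30.5 × 10 = 305 N down at 1.325 m → arm 1.325 m, τ = 305 × 1.325 = 404.1 N·m clockwise.
Load: 17.1 × 10 = 171 N down at 2.44 m → arm 2.44 m, τ = 171 × 2.44 = 417.2 N·m clockwise.
Weight: 58.6 × 10 = 586 N down at 1.93 m → arm 1.93 m, τ = 586 × 1.93 = 1131 N·m clockwise.
Sign: 23.8 × 10 = 238 N down at 0.419 m → arm 0.419 m, τ = 238 × 0.419 = 99.72 N·m clockwise.
Total clockwise load moment = 2052 N·m.
The cable tension T acts at 2.65 m; only its component perpendicular to the boom, T sinθ, produces torque. sinθ = h/√(h²+d²) = 3.65/√(3.65²+2.65²) = 0.8092.
Στ = 0 ⇒ T × 2.65 × 0.8092 = 2052 ⇒ T = 2052 / 2.144 = 957 N.

T ≈ 957 N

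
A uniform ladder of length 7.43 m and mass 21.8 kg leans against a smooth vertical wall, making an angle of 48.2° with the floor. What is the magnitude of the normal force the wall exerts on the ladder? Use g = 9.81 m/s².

N_wall ≈ 95.6 N

Take moments about the foot of the ladder.
Ladder weight 21.8×9.81 = 213.9 N acts at 3.715 m along the ladder; its horizontal arm is 3.715·cos48.2° = 2.476 m → τ = 529.6 N·m clockwise.
Wall normal N acts horizontally at the top; its moment arm is the height L sinθ = 7.43·sin48.2° = 5.539 m, counterclockwise.
Setting net torque to zero: N × 5.539 = 529.6 → N = 95.6 N.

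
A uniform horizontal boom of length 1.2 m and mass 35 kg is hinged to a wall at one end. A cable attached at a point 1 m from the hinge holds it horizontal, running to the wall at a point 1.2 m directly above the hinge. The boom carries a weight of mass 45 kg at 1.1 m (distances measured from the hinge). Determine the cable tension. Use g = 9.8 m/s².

Taking torques about the hinge:
Beam weight: 35 × 9.8 = 343 N down at 0.6 m → arm 0.6 m, τ = 343 × 0.6 = 205.8 N·m clockwise.
Weight: 45 × 9.8 = 441 N down at 1.1 m → arm 1.1 m, τ = 441 × 1.1 = 485.1 N·m clockwise.
Total clockwise load moment = 690.9 N·m.
The cable tension T acts at 1 m; only its component perpendicular to the boom, T sinθ, produces torque. sinθ = h/√(h²+d²) = 1.2/√(1.2²+1²) = 0.7682.
Balancing moments: T × 1 × 0.7682 = 690.9, giving T = 690.9 / 0.7682 = 899 N.

T ≈ 899 N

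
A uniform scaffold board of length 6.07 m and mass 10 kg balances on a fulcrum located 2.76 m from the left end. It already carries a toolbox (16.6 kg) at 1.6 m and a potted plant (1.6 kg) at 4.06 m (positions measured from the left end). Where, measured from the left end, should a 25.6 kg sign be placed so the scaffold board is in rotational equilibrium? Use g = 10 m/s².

Sum moments about the fulcrum (at 2.76 m from the left end) (the support reaction has zero arm there).
Beam weight: 10 × 10 = 100 N down at 3.035 m → arm 0.275 m, τ = 100 × 0.275 = 27.5 N·m clockwise.
Toolbox: 16.6 × 10 = 166 N down at 1.6 m → arm 1.16 m, τ = 166 × 1.16 = 192.6 N·m counterclockwise.
Potted plant: 1.6 × 10 = 16 N down at 4.06 m → arm 1.3 m, τ = 16 × 1.3 = 20.8 N·m clockwise.
Net moment of existing loads = 144.3 N·m counterclockwise.
The sign weighs 25.6 × 10 = 256 N and must supply an equal clockwise moment, so its lever arm about the fulcrum is 144.3 / 256 = 0.564 m.
That puts it at 2.76 + 0.564 = 3.32 m from the left end.

x ≈ 3.32 m from the left end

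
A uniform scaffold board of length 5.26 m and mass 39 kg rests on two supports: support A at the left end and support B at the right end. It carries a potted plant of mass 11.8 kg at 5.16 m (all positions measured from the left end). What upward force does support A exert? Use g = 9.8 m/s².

R_A ≈ 193 N

Choose support B as the axis so its reaction then has zero moment arm.
Beam weight: 39 × 9.8 = 382.2 N down at 2.63 m → arm 2.63 m, τ = 382.2 × 2.63 = 1005 N·m counterclockwise.
Potted plant: 11.8 × 9.8 = 115.6 N down at 5.16 m → arm 0.1 m, τ = 115.6 × 0.1 = 11.56 N·m counterclockwise.
Net load moment about support B = 1017 N·m counterclockwise.
Reaction R at support A is upward at 0 m, arm 5.26 m → moment R × 5.26 clockwise.
Setting net torque to zero: R × 5.26 = 1017 → R = 193 N.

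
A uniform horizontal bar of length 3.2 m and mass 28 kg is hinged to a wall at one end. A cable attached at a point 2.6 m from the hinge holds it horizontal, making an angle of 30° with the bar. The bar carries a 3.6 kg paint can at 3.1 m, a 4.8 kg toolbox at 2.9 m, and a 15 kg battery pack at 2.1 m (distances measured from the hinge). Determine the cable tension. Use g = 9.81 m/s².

Taking torques about the hinge:
Beam weight: 28 × 9.81 = 274.7 N down at 1.6 m → arm 1.6 m, τ = 274.7 × 1.6 = 439.5 N·m clockwise.
Paint can: 3.6 × 9.81 = 35.32 N down at 3.1 m → arm 3.1 m, τ = 35.32 × 3.1 = 109.5 N·m clockwise.
Toolbox: 4.8 × 9.81 = 47.09 N down at 2.9 m → arm 2.9 m, τ = 47.09 × 2.9 = 136.6 N·m clockwise.
Battery pack: 15 × 9.81 = 147.2 N down at 2.1 m → arm 2.1 m, τ = 147.2 × 2.1 = 309.1 N·m clockwise.
Total clockwise load moment = 994.7 N·m.
The cable tension T acts at 2.6 m; only its component perpendicular to the bar, T sinθ, produces torque. sin 30° = 0.5.
Balancing moments: T × 2.6 × 0.5 = 994.7, giving T = 994.7 / 1.3 = 765 N.

T ≈ 765 N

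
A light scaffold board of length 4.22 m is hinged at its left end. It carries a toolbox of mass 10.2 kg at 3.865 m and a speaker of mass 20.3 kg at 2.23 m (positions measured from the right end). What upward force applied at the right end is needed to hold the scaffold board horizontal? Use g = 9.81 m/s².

F ≈ 102 N

Take moments about the left end.
Toolbox: 10.2 × 9.81 = 100.1 N down at 3.865 m → arm 0.355 m, τ = 100.1 × 0.355 = 35.54 N·m clockwise.
Speaker: 20.3 × 9.81 = 199.1 N down at 2.23 m → arm 1.99 m, τ = 199.1 × 1.99 = 396.2 N·m clockwise.
Net moment of the loads = 431.7 N·m clockwise.
The upward force F acts at the right end, arm 4.22 m, giving F × 4.22 counterclockwise.
For rotational equilibrium, F × 4.22 = 431.7, so F = 431.7 / 4.22 = 102 N.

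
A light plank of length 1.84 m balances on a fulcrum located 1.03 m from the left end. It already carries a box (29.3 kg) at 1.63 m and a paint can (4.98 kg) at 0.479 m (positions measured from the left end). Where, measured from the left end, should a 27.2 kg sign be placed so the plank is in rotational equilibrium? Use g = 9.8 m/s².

x ≈ 0.485 m from the left end

Choose the fulcrum (at 1.03 m from the left end) as the axis so the support reaction has zero arm there.
Box: 29.3 × 9.8 = 287.1 N down at 1.63 m → arm 0.6 m, τ = 287.1 × 0.6 = 172.3 N·m clockwise.
Paint can: 4.98 × 9.8 = 48.8 N down at 0.479 m → arm 0.551 m, τ = 48.8 × 0.551 = 26.89 N·m counterclockwise.
Net moment of existing loads = 145.4 N·m clockwise.
The sign weighs 27.2 × 9.8 = 266.6 N and must supply an equal counterclockwise moment, so its lever arm about the fulcrum is 145.4 / 266.6 = 0.545 m.
That puts it at 1.03 − 0.545 = 0.485 m from the left end.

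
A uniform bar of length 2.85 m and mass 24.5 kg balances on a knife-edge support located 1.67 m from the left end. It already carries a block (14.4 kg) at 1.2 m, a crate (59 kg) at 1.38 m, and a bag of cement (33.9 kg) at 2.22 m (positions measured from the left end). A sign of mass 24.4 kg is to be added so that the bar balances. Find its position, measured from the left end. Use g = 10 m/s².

Take moments about the knife-edge support (at 1.67 m from the left end).
Beam weight: 24.5 × 10 = 245 N down at 1.425 m → arm 0.245 m, τ = 245 × 0.245 = 60.02 N·m counterclockwise.
Block: 14.4 × 10 = 144 N down at 1.2 m → arm 0.47 m, τ = 144 × 0.47 = 67.68 N·m counterclockwise.
Crate: 59 × 10 = 590 N down at 1.38 m → arm 0.29 m, τ = 590 × 0.29 = 171.1 N·m counterclockwise.
Bag of cement: 33.9 × 10 = 339 N down at 2.22 m → arm 0.55 m, τ = 339 × 0.55 = 186.5 N·m clockwise.
Net moment of existing loads = 112.3 N·m counterclockwise.
The sign weighs 24.4 × 10 = 244 N and must supply an equal clockwise moment, so its lever arm about the knife-edge support is 112.3 / 244 = 0.46 m.
That puts it at 1.67 + 0.46 = 2.13 m from the left end.

x ≈ 2.13 m from the left end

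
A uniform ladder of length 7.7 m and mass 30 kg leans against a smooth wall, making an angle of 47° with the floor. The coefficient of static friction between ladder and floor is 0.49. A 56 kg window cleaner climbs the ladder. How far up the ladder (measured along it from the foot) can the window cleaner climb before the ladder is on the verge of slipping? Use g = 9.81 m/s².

Taking torques about the foot of the ladder:
Ladder weight 30×9.81 = 294.3 N acts at 3.85 m along the ladder; its horizontal arm is 3.85·cos47° = 2.626 m → τ = 772.8 N·m clockwise.
Window cleaner weight 56×9.81 = 549.4 N at distance d → arm d·cos47° → τ = 549.4·d·0.682 clockwise.
Wall normal N at the top has arm L sinθ = 5.631 m counterclockwise, so Στ = 0 gives N·5.631 = 772.8 + 374.7·d.
ΣFy = 0 ⇒ N_floor = 843.7 N, so the maximum friction is μ_s·N_floor = 0.49×843.7 = 413.4 N. ΣFx = 0 ⇒ N_wall = f, so at the slipping point N = 413.4 N.
Substituting: 413.4×5.631 = 772.8 + 374.7·d ⇒ d = (2328 − 772.8) / 374.7 = 4.15 m.

d ≈ 4.15 m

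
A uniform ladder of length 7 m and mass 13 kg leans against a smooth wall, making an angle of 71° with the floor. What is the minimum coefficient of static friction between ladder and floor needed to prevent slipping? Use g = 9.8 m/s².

Choose the foot of the ladder as the axis so the floor normal and friction both act there and drop out.
Ladder weight 13×9.8 = 127.4 N acts at 3.5 m along the ladder; its horizontal arm is 3.5·cos71° = 1.139 m → τ = 145.1 N·m clockwise.
Wall normal N acts horizontally at the top; its moment arm is the height L sinθ = 7·sin71° = 6.619 m, counterclockwise.
For rotational equilibrium, N × 6.619 = 145.1, so N = 21.92 N.
ΣFx = 0 ⇒ f = N_wall = 21.92 N. ΣFy = 0 ⇒ N_floor = 127.4 N.
μ_min = f / N_floor = 21.92 / 127.4 = 0.172.

μ_min ≈ 0.172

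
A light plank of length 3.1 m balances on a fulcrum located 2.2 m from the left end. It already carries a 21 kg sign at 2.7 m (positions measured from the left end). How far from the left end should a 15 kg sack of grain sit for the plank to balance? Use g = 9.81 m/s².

x ≈ 1.5 m from the left end

About the fulcrum (at 2.2 m from the left end):
Sign: 21 × 9.81 = 206 N down at 2.7 m → arm 0.5 m, τ = 206 × 0.5 = 103 N·m clockwise.
Net moment of existing loads = 103 N·m clockwise.
The sack of grain weighs 15 × 9.81 = 147.2 N and must supply an equal counterclockwise moment, so its lever arm about the fulcrum is 103 / 147.2 = 0.7 m.
That puts it at 2.2 − 0.7 = 1.5 m from the left end.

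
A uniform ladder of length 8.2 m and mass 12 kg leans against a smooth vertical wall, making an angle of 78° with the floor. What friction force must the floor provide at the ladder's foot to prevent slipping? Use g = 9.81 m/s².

f ≈ 12.5 N

Taking torques about the foot of the ladder:
Ladder weight 12×9.81 = 117.7 N acts at 4.1 m along the ladder; its horizontal arm is 4.1·cos78° = 0.8524 m → τ = 100.3 N·m clockwise.
Wall normal N acts horizontally at the top; its moment arm is the height L sinθ = 8.2·sin78° = 8.021 m, counterclockwise.
Setting net torque to zero: N × 8.021 = 100.3 → N = 12.5 N.
ΣFx = 0: friction at the foot balances the wall's push, so f = N_wall = 12.5 N.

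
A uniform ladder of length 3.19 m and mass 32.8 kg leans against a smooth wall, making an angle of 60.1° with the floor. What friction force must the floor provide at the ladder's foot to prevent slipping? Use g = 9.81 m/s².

f ≈ 92.5 N

About the foot of the ladder:
Ladder weight 32.8×9.81 = 321.8 N acts at 1.595 m along the ladder; its horizontal arm is 1.595·cos60.1° = 0.7951 m → τ = 255.9 N·m clockwise.
Wall normal N acts horizontally at the top; its moment arm is the height L sinθ = 3.19·sin60.1° = 2.765 m, counterclockwise.
For rotational equilibrium, N × 2.765 = 255.9, so N = 92.5 N.
ΣFx = 0: friction at the foot balances the wall's push, so f = N_wall = 92.5 N.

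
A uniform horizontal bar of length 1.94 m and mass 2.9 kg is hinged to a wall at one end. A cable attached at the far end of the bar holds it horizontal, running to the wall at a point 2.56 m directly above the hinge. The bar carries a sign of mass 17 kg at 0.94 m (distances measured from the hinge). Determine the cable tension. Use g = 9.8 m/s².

About the hinge:
Beam weight: 2.9 × 9.8 = 28.42 N down at 0.97 m → arm 0.97 m, τ = 28.42 × 0.97 = 27.57 N·m clockwise.
Sign: 17 × 9.8 = 166.6 N down at 0.94 m → arm 0.94 m, τ = 166.6 × 0.94 = 156.6 N·m clockwise.
Total clockwise load moment = 184.2 N·m.
The cable tension T acts at 1.94 m; only its component perpendicular to the bar, T sinθ, produces torque. sinθ = h/√(h²+d²) = 2.56/√(2.56²+1.94²) = 0.797.
Setting net torque to zero: T × 1.94 × 0.797 = 184.2 → T = 184.2 / 1.546 = 119 N.

T ≈ 119 N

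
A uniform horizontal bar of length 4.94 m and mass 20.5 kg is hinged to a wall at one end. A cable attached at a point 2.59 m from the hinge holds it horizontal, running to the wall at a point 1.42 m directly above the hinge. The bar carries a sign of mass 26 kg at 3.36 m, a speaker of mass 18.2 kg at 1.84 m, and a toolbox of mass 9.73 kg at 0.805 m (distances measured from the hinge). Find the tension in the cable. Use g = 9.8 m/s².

Choose the hinge as the axis so the unknown hinge reaction has zero arm there.
Beam weight: 20.5 × 9.8 = 200.9 N down at 2.47 m → arm 2.47 m, τ = 200.9 × 2.47 = 496.2 N·m clockwise.
Sign: 26 × 9.8 = 254.8 N down at 3.36 m → arm 3.36 m, τ = 254.8 × 3.36 = 856.1 N·m clockwise.
Speaker: 18.2 × 9.8 = 178.4 N down at 1.84 m → arm 1.84 m, τ = 178.4 × 1.84 = 328.3 N·m clockwise.
Toolbox: 9.73 × 9.8 = 95.35 N down at 0.805 m → arm 0.805 m, τ = 95.35 × 0.805 = 76.76 N·m clockwise.
Total clockwise load moment = 1757 N·m.
The cable tension T acts at 2.59 m; only its component perpendicular to the bar, T sinθ, produces torque. sinθ = h/√(h²+d²) = 1.42/√(1.42²+2.59²) = 0.4807.
Στ = 0 ⇒ T × 2.59 × 0.4807 = 1757 ⇒ T = 1757 / 1.245 = 1410 N.

T ≈ 1410 N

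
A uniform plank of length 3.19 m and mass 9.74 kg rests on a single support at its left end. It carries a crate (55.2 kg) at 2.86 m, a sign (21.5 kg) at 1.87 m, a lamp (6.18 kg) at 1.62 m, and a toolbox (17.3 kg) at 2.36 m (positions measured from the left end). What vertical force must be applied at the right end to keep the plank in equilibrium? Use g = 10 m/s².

F ≈ 829 N

Choose the left end as the axis so the unknown pivot reaction has zero arm there.
Beam weight: 9.74 × 10 = 97.4 N down at 1.595 m → arm 1.595 m, τ = 97.4 × 1.595 = 155.4 N·m clockwise.
Crate: 55.2 × 10 = 552 N down at 2.86 m → arm 2.86 m, τ = 552 × 2.86 = 1579 N·m clockwise.
Sign: 21.5 × 10 = 215 N down at 1.87 m → arm 1.87 m, τ = 215 × 1.87 = 402.1 N·m clockwise.
Lamp: 6.18 × 10 = 61.8 N down at 1.62 m → arm 1.62 m, τ = 61.8 × 1.62 = 100.1 N·m clockwise.
Toolbox: 17.3 × 10 = 173 N down at 2.36 m → arm 2.36 m, τ = 173 × 2.36 = 408.3 N·m clockwise.
Net moment of the loads = 2645 N·m clockwise.
The upward force F acts at the right end, arm 3.19 m, giving F × 3.19 counterclockwise.
Setting net torque to zero: F × 3.19 = 2645 → F = 2645 / 3.19 = 829 N.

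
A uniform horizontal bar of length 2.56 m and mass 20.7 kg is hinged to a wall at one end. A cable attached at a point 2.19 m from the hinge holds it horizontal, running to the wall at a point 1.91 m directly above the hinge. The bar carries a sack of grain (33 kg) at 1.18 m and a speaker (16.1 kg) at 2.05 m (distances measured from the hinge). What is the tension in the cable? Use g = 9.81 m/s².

Take moments about the hinge.
Beam weight: 20.7 × 9.81 = 203.1 N down at 1.28 m → arm 1.28 m, τ = 203.1 × 1.28 = 260 N·m clockwise.
Sack of grain: 33 × 9.81 = 323.7 N down at 1.18 m → arm 1.18 m, τ = 323.7 × 1.18 = 382 N·m clockwise.
Speaker: 16.1 × 9.81 = 157.9 N down at 2.05 m → arm 2.05 m, τ = 157.9 × 2.05 = 323.7 N·m clockwise.
Total clockwise load moment = 965.7 N·m.
The cable tension T acts at 2.19 m; only its component perpendicular to the bar, T sinθ, produces torque. sinθ = h/√(h²+d²) = 1.91/√(1.91²+2.19²) = 0.6573.
Στ = 0 ⇒ T × 2.19 × 0.6573 = 965.7 ⇒ T = 965.7 / 1.439 = 671 N.

T ≈ 671 N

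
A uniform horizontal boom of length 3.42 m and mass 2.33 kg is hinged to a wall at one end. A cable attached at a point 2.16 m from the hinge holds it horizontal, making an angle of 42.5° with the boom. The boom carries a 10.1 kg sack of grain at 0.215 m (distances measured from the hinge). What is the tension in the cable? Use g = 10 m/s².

T ≈ 42.2 N

Sum moments about the hinge (the unknown hinge reaction has zero arm there).
Beam weight: 2.33 × 10 = 23.3 N down at 1.71 m → arm 1.71 m, τ = 23.3 × 1.71 = 39.84 N·m clockwise.
Sack of grain: 10.1 × 10 = 101 N down at 0.215 m → arm 0.215 m, τ = 101 × 0.215 = 21.71 N·m clockwise.
Total clockwise load moment = 61.55 N·m.
The cable tension T acts at 2.16 m; only its component perpendicular to the boom, T sinθ, produces torque. sin 42.5° = 0.6756.
Balancing moments: T × 2.16 × 0.6756 = 61.55, giving T = 61.55 / 1.459 = 42.2 N.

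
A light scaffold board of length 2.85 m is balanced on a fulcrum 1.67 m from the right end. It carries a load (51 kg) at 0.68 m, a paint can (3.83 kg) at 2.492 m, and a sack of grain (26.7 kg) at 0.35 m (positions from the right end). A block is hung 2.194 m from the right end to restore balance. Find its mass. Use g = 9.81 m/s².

m ≈ 158 kg

Taking torques about the fulcrum (at 1.67 m from the right end):
Load: 51 × 9.81 = 500.3 N down at 0.68 m → arm 0.99 m, τ = 500.3 × 0.99 = 495.3 N·m clockwise.
Paint can: 3.83 × 9.81 = 37.57 N down at 2.492 m → arm 0.822 m, τ = 37.57 × 0.822 = 30.88 N·m counterclockwise.
Sack of grain: 26.7 × 9.81 = 261.9 N down at 0.35 m → arm 1.32 m, τ = 261.9 × 1.32 = 345.7 N·m clockwise.
Net moment of known loads = 810.1 N·m clockwise.
An unknown mass m at 2.194 m has arm 0.524 m; its moment is m·g·0.524 counterclockwise.
Στ = 0 ⇒ m × 9.81 × 0.524 = 810.1 ⇒ m = 810.1 / (9.81 × 0.524) = 158 kg.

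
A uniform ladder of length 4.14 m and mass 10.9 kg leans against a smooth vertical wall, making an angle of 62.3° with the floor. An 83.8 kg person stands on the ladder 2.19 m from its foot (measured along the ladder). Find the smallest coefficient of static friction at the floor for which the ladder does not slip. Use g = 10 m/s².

μ_min ≈ 0.276

Take moments about the foot of the ladder.
Ladder weight 10.9×10 = 109 N acts at 2.07 m along the ladder; its horizontal arm is 2.07·cos62.3° = 0.9622 m → τ = 104.9 N·m clockwise.
Person: 83.8×10 = 838 N at 2.19 m → arm 1.018 m → τ = 853.1 N·m clockwise.
Wall normal N acts horizontally at the top; its moment arm is the height L sinθ = 4.14·sin62.3° = 3.666 m, counterclockwise.
Setting net torque to zero: N × 3.666 = 958 → N = 261.3 N.
ΣFx = 0 ⇒ f = N_wall = 261.3 N. ΣFy = 0 ⇒ N_floor = 947 N.
μ_min = f / N_floor = 261.3 / 947 = 0.276.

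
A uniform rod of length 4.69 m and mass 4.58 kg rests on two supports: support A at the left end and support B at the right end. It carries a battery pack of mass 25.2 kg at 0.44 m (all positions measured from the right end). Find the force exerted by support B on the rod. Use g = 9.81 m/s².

Choose support A as the axis so its reaction then has zero moment arm.
Beam weight: 4.58 × 9.81 = 44.93 N down at 2.345 m → arm 2.345 m, τ = 44.93 × 2.345 = 105.4 N·m clockwise.
Battery pack: 25.2 × 9.81 = 247.2 N down at 0.44 m → arm 4.25 m, τ = 247.2 × 4.25 = 1051 N·m clockwise.
Net load moment about support A = 1156 N·m clockwise.
Reaction R at support B is upward at 0 m, arm 4.69 m → moment R × 4.69 counterclockwise.
Setting net torque to zero: R × 4.69 = 1156 → R = 246 N.

R_B ≈ 246 N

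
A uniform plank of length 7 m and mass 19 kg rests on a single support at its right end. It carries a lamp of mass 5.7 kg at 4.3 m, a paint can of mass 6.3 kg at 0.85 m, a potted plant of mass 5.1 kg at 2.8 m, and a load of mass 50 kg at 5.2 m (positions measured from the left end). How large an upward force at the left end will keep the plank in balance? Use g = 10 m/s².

F ≈ 332 N

About the right end:
Beam weight: 19 × 10 = 190 N down at 3.5 m → arm 3.5 m, τ = 190 × 3.5 = 665 N·m counterclockwise.
Lamp: 5.7 × 10 = 57 N down at 4.3 m → arm 2.7 m, τ = 57 × 2.7 = 153.9 N·m counterclockwise.
Paint can: 6.3 × 10 = 63 N down at 0.85 m → arm 6.15 m, τ = 63 × 6.15 = 387.5 N·m counterclockwise.
Potted plant: 5.1 × 10 = 51 N down at 2.8 m → arm 4.2 m, τ = 51 × 4.2 = 214.2 N·m counterclockwise.
Load: 50 × 10 = 500 N down at 5.2 m → arm 1.8 m, τ = 500 × 1.8 = 900 N·m counterclockwise.
Net moment of the loads = 2321 N·m counterclockwise.
The upward force F acts at the left end, arm 7 m, giving F × 7 clockwise.
Balancing moments: F × 7 = 2321, giving F = 2321 / 7 = 332 N.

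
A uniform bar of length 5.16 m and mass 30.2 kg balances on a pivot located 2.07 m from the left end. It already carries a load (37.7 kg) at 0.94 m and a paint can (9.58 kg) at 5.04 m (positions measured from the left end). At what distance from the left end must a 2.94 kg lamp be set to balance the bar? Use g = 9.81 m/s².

x ≈ 1.64 m from the left end

Take moments about the pivot (at 2.07 m from the left end).
Beam weight: 30.2 × 9.81 = 296.3 N down at 2.58 m → arm 0.51 m, τ = 296.3 × 0.51 = 151.1 N·m clockwise.
Load: 37.7 × 9.81 = 369.8 N down at 0.94 m → arm 1.13 m, τ = 369.8 × 1.13 = 417.9 N·m counterclockwise.
Paint can: 9.58 × 9.81 = 93.98 N down at 5.04 m → arm 2.97 m, τ = 93.98 × 2.97 = 279.1 N·m clockwise.
Net moment of existing loads = 12.3 N·m clockwise.
The lamp weighs 2.94 × 9.81 = 28.84 N and must supply an equal counterclockwise moment, so its lever arm about the pivot is 12.3 / 28.84 = 0.426 m.
That puts it at 2.07 − 0.426 = 1.64 m from the left end.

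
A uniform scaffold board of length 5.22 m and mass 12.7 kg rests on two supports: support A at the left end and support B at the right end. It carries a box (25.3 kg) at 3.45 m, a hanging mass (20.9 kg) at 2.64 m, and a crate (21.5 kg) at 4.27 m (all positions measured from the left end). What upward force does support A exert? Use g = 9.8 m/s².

R_A ≈ 286 N

Sum moments about support B (its reaction then has zero moment arm).
Beam weight: 12.7 × 9.8 = 124.5 N down at 2.61 m → arm 2.61 m, τ = 124.5 × 2.61 = 324.9 N·m counterclockwise.
Box: 25.3 × 9.8 = 247.9 N down at 3.45 m → arm 1.77 m, τ = 247.9 × 1.77 = 438.8 N·m counterclockwise.
Hanging mass: 20.9 × 9.8 = 204.8 N down at 2.64 m → arm 2.58 m, τ = 204.8 × 2.58 = 528.4 N·m counterclockwise.
Crate: 21.5 × 9.8 = 210.7 N down at 4.27 m → arm 0.95 m, τ = 210.7 × 0.95 = 200.2 N·m counterclockwise.
Net load moment about support B = 1492 N·m counterclockwise.
Reaction R at support A is upward at 0 m, arm 5.22 m → moment R × 5.22 clockwise.
Balancing moments: R × 5.22 = 1492, giving R = 286 N.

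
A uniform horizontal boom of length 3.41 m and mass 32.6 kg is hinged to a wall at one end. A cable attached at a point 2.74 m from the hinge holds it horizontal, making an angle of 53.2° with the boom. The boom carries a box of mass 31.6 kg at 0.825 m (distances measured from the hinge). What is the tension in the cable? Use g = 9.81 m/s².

Choose the hinge as the axis so the unknown hinge reaction has zero arm there.
Beam weight: 32.6 × 9.81 = 319.8 N down at 1.705 m → arm 1.705 m, τ = 319.8 × 1.705 = 545.3 N·m clockwise.
Box: 31.6 × 9.81 = 310 N down at 0.825 m → arm 0.825 m, τ = 310 × 0.825 = 255.8 N·m clockwise.
Total clockwise load moment = 801.1 N·m.
The cable tension T acts at 2.74 m; only its component perpendicular to the boom, T sinθ, produces torque. sin 53.2° = 0.8007.
Setting net torque to zero: T × 2.74 × 0.8007 = 801.1 → T = 801.1 / 2.194 = 365 N.

T ≈ 365 N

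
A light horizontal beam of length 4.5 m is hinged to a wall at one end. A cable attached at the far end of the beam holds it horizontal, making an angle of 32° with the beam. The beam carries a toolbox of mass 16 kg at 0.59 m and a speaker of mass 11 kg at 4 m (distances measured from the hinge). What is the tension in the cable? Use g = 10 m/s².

Take moments about the hinge.
Toolbox: 16 × 10 = 160 N down at 0.59 m → arm 0.59 m, τ = 160 × 0.59 = 94.4 N·m clockwise.
Speaker: 11 × 10 = 110 N down at 4 m → arm 4 m, τ = 110 × 4 = 440 N·m clockwise.
Total clockwise load moment = 534.4 N·m.
The cable tension T acts at 4.5 m; only its component perpendicular to the beam, T sinθ, produces torque. sin 32° = 0.5299.
Balancing moments: T × 4.5 × 0.5299 = 534.4, giving T = 534.4 / 2.385 = 224 N.

T ≈ 224 N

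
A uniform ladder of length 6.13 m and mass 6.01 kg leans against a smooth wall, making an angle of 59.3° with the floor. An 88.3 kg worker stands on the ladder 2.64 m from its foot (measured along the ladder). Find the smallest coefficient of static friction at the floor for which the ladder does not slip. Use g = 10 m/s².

About the foot of the ladder:
Ladder weight 6.01×10 = 60.1 N acts at 3.065 m along the ladder; its horizontal arm is 3.065·cos59.3° = 1.565 m → τ = 94.06 N·m clockwise.
Worker: 88.3×10 = 883 N at 2.64 m → arm 1.348 m → τ = 1190 N·m clockwise.
Wall normal N acts horizontally at the top; its moment arm is the height L sinθ = 6.13·sin59.3° = 5.271 m, counterclockwise.
For rotational equilibrium, N × 5.271 = 1284, so N = 243.6 N.
ΣFx = 0 ⇒ f = N_wall = 243.6 N. ΣFy = 0 ⇒ N_floor = 943.1 N.
μ_min = f / N_floor = 243.6 / 943.1 = 0.258.

μ_min ≈ 0.258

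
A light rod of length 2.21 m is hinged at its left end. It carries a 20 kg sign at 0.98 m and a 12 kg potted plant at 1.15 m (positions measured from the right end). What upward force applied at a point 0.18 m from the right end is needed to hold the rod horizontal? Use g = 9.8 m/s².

F ≈ 180 N

Taking torques about the left end:
Sign: 20 × 9.8 = 196 N down at 0.98 m → arm 1.23 m, τ = 196 × 1.23 = 241.1 N·m clockwise.
Potted plant: 12 × 9.8 = 117.6 N down at 1.15 m → arm 1.06 m, τ = 117.6 × 1.06 = 124.7 N·m clockwise.
Net moment of the loads = 365.8 N·m clockwise.
The upward force F acts at a point 0.18 m from the right end, arm 2.03 m, giving F × 2.03 counterclockwise.
Setting net torque to zero: F × 2.03 = 365.8 → F = 365.8 / 2.03 = 180 N.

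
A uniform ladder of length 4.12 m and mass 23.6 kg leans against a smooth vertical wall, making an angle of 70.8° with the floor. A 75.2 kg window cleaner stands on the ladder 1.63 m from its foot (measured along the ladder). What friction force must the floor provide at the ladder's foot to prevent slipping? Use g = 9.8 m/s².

f ≈ 142 N

Taking torques about the foot of the ladder:
Ladder weight 23.6×9.8 = 231.3 N acts at 2.06 m along the ladder; its horizontal arm is 2.06·cos70.8° = 0.6775 m → τ = 156.7 N·m clockwise.
Window cleaner: 75.2×9.8 = 737 N at 1.63 m → arm 0.5361 m → τ = 395.1 N·m clockwise.
Wall normal N acts horizontally at the top; its moment arm is the height L sinθ = 4.12·sin70.8° = 3.891 m, counterclockwise.
Στ = 0 ⇒ N × 3.891 = 551.8 ⇒ N = 142 N.
ΣFx = 0: friction at the foot balances the wall's push, so f = N_wall = 142 N.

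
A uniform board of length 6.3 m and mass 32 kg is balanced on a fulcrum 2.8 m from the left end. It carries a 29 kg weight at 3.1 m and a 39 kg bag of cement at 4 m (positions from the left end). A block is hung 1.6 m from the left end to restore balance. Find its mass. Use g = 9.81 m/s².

Sum moments about the fulcrum (at 2.8 m from the left end) (the support reaction has zero arm there).
Beam weight: 32 × 9.81 = 313.9 N down at 3.15 m → arm 0.35 m, τ = 313.9 × 0.35 = 109.9 N·m clockwise.
Weight: 29 × 9.81 = 284.5 N down at 3.1 m → arm 0.3 m, τ = 284.5 × 0.3 = 85.35 N·m clockwise.
Bag of cement: 39 × 9.81 = 382.6 N down at 4 m → arm 1.2 m, τ = 382.6 × 1.2 = 459.1 N·m clockwise.
Net moment of known loads = 654.4 N·m clockwise.
An unknown mass m at 1.6 m has arm 1.2 m; its moment is m·g·1.2 counterclockwise.
Στ = 0 ⇒ m × 9.81 × 1.2 = 654.4 ⇒ m = 654.4 / (9.81 × 1.2) = 55.6 kg.

m ≈ 55.6 kg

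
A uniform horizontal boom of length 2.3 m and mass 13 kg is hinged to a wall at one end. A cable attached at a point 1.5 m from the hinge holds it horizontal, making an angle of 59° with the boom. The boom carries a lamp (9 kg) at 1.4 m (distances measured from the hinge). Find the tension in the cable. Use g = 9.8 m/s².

T ≈ 210 N

Taking torques about the hinge:
Beam weight: 13 × 9.8 = 127.4 N down at 1.15 m → arm 1.15 m, τ = 127.4 × 1.15 = 146.5 N·m clockwise.
Lamp: 9 × 9.8 = 88.2 N down at 1.4 m → arm 1.4 m, τ = 88.2 × 1.4 = 123.5 N·m clockwise.
Total clockwise load moment = 270 N·m.
The cable tension T acts at 1.5 m; only its component perpendicular to the boom, T sinθ, produces torque. sin 59° = 0.8572.
For rotational equilibrium, T × 1.5 × 0.8572 = 270, so T = 270 / 1.286 = 210 N.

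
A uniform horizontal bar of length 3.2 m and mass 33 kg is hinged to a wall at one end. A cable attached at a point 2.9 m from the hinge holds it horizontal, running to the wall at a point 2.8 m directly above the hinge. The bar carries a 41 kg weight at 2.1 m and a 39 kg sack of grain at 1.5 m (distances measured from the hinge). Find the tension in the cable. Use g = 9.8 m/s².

Take moments about the hinge.
Beam weight: 33 × 9.8 = 323.4 N down at 1.6 m → arm 1.6 m, τ = 323.4 × 1.6 = 517.4 N·m clockwise.
Weight: 41 × 9.8 = 401.8 N down at 2.1 m → arm 2.1 m, τ = 401.8 × 2.1 = 843.8 N·m clockwise.
Sack of grain: 39 × 9.8 = 382.2 N down at 1.5 m → arm 1.5 m, τ = 382.2 × 1.5 = 573.3 N·m clockwise.
Total clockwise load moment = 1934 N·m.
The cable tension T acts at 2.9 m; only its component perpendicular to the bar, T sinθ, produces torque. sinθ = h/√(h²+d²) = 2.8/√(2.8²+2.9²) = 0.6946.
Setting net torque to zero: T × 2.9 × 0.6946 = 1934 → T = 1934 / 2.014 = 960 N.

T ≈ 960 N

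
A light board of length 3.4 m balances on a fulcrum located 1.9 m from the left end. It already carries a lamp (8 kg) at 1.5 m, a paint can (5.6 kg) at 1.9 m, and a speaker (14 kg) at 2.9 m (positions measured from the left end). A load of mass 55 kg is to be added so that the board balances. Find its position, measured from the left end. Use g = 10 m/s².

x ≈ 1.7 m from the left end

Take moments about the fulcrum (at 1.9 m from the left end).
Lamp: 8 × 10 = 80 N down at 1.5 m → arm 0.4 m, τ = 80 × 0.4 = 32 N·m counterclockwise.
Paint can: acts at the fulcrum, moment arm 0 → no torque.
Speaker: 14 × 10 = 140 N down at 2.9 m → arm 1 m, τ = 140 × 1 = 140 N·m clockwise.
Net moment of existing loads = 108 N·m clockwise.
The load weighs 55 × 10 = 550 N and must supply an equal counterclockwise moment, so its lever arm about the fulcrum is 108 / 550 = 0.196 m.
That puts it at 1.9 − 0.196 = 1.7 m from the left end.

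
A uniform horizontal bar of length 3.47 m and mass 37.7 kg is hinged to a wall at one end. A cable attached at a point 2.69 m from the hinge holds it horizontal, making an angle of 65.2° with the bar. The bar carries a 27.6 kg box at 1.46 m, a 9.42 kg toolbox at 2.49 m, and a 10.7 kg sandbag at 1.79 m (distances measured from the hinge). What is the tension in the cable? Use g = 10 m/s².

T ≈ 607 N

Sum moments about the hinge (the unknown hinge reaction has zero arm there).
Beam weight: 37.7 × 10 = 377 N down at 1.735 m → arm 1.735 m, τ = 377 × 1.735 = 654.1 N·m clockwise.
Box: 27.6 × 10 = 276 N down at 1.46 m → arm 1.46 m, τ = 276 × 1.46 = 403 N·m clockwise.
Toolbox: 9.42 × 10 = 94.2 N down at 2.49 m → arm 2.49 m, τ = 94.2 × 2.49 = 234.6 N·m clockwise.
Sandbag: 10.7 × 10 = 107 N down at 1.79 m → arm 1.79 m, τ = 107 × 1.79 = 191.5 N·m clockwise.
Total clockwise load moment = 1483 N·m.
The cable tension T acts at 2.69 m; only its component perpendicular to the bar, T sinθ, produces torque. sin 65.2° = 0.9078.
Balancing moments: T × 2.69 × 0.9078 = 1483, giving T = 1483 / 2.442 = 607 N.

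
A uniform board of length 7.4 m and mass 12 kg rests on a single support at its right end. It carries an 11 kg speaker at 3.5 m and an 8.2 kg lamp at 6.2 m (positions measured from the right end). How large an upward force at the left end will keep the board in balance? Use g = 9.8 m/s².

About the right end:
Beam weight: 12 × 9.8 = 117.6 N down at 3.7 m → arm 3.7 m, τ = 117.6 × 3.7 = 435.1 N·m counterclockwise.
Speaker: 11 × 9.8 = 107.8 N down at 3.5 m → arm 3.5 m, τ = 107.8 × 3.5 = 377.3 N·m counterclockwise.
Lamp: 8.2 × 9.8 = 80.36 N down at 6.2 m → arm 6.2 m, τ = 80.36 × 6.2 = 498.2 N·m counterclockwise.
Net moment of the loads = 1311 N·m counterclockwise.
The upward force F acts at the left end, arm 7.4 m, giving F × 7.4 clockwise.
For rotational equilibrium, F × 7.4 = 1311, so F = 1311 / 7.4 = 177 N.

F ≈ 177 N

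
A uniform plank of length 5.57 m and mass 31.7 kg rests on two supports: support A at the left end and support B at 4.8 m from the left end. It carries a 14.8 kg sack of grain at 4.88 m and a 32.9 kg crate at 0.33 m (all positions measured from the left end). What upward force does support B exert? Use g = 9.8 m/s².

R_B ≈ 350 N

Sum moments about support A (its reaction then has zero moment arm).
Beam weight: 31.7 × 9.8 = 310.7 N down at 2.785 m → arm 2.785 m, τ = 310.7 × 2.785 = 865.3 N·m clockwise.
Sack of grain: 14.8 × 9.8 = 145 N down at 4.88 m → arm 4.88 m, τ = 145 × 4.88 = 707.6 N·m clockwise.
Crate: 32.9 × 9.8 = 322.4 N down at 0.33 m → arm 0.33 m, τ = 322.4 × 0.33 = 106.4 N·m clockwise.
Net load moment about support A = 1679 N·m clockwise.
Reaction R at support B is upward at 4.8 m, arm 4.8 m → moment R × 4.8 counterclockwise.
Στ = 0 ⇒ R × 4.8 = 1679 ⇒ R = 350 N.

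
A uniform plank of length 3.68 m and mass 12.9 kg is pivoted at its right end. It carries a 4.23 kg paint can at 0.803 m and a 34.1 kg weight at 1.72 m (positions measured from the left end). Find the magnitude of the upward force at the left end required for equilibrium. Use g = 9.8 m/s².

F ≈ 274 N

Taking torques about the right end:
Beam weight: 12.9 × 9.8 = 126.4 N down at 1.84 m → arm 1.84 m, τ = 126.4 × 1.84 = 232.6 N·m counterclockwise.
Paint can: 4.23 × 9.8 = 41.45 N down at 0.803 m → arm 2.877 m, τ = 41.45 × 2.877 = 119.3 N·m counterclockwise.
Weight: 34.1 × 9.8 = 334.2 N down at 1.72 m → arm 1.96 m, τ = 334.2 × 1.96 = 655 N·m counterclockwise.
Net moment of the loads = 1007 N·m counterclockwise.
The upward force F acts at the left end, arm 3.68 m, giving F × 3.68 clockwise.
For rotational equilibrium, F × 3.68 = 1007, so F = 1007 / 3.68 = 274 N.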